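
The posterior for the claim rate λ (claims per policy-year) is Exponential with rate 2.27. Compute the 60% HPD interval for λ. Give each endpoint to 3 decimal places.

[0.000, 0.404]

The exponential density is strictly decreasing on [0, ∞), so the HPD interval is anchored at 0: [0, q] with P(λ ≤ q) = 0.60.
q = −ln(1 − 0.60) / 2.27 = 0.9163 / 2.27 = 0.404.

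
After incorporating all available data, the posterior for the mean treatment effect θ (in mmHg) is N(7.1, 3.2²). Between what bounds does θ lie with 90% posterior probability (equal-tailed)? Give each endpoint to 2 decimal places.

[1.84, 12.36]

The posterior is symmetric, so the 90% equal-tailed interval is θ = 7.1 ± z·3.2 with z = 1.645.
Half-width: 1.645 × 3.2 = 5.26.
7.1 − 5.26 = 1.84; 7.1 + 5.26 = 12.36.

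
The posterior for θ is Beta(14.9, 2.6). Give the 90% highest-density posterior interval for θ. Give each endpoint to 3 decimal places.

The posterior is unimodal and skewed, so the HPD interval has equal density at both endpoints and is the shortest 90% interval.
Solving f(0.730) = f(0.979) with F(0.979) − F(0.730) = 0.90 gives [0.730, 0.979].
For comparison, the equal-tailed interval is [0.695, 0.961]; the HPD is narrower and shifted toward the mode.

[0.730, 0.979]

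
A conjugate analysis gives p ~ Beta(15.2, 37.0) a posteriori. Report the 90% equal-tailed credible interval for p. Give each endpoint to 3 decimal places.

Posterior: Beta(15.2, 37.0).
Equal-tailed 90% interval: the 0.05 and 0.95 quantiles of Beta(15.2, 37.0).
Posterior mean ≈ 0.291, SD ≈ 0.062; a Normal approximation gives roughly [0.189, 0.394].
Exact: F⁻¹(0.05) = 0.193; F⁻¹(0.95) = 0.398.

[0.193, 0.398]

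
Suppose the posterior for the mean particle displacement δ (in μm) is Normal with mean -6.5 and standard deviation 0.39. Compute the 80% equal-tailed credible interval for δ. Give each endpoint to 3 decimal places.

The posterior is symmetric, so the 80% equal-tailed interval is δ = -6.5 ± z·0.39 with z = 1.282.
Half-width: 1.282 × 0.39 = 0.500.
-6.5 − 0.500 = -7.000; -6.5 + 0.500 = -6.000.

[-7.000, -6.000]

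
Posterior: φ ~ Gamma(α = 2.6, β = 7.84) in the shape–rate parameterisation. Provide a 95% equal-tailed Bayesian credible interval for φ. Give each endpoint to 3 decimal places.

[0.058, 0.839]

Posterior: Gamma(shape 2.6, rate 7.84).
Equal-tailed 95% interval: Gamma(2.6, 7.84) quantiles at 0.025 and 0.975.
Posterior mean ≈ 0.332, SD ≈ 0.206; a Normal approximation gives roughly [-0.071, 0.735].
Exact: lower = 0.058; upper = 0.839.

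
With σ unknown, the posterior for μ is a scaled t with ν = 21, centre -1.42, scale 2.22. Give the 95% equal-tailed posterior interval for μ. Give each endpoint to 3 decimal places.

The t_21 distribution is symmetric; the 95% interval is -1.42 ± t·2.22 with t_{0.975,21} = 2.080.
Half-width: 2.080 × 2.22 = 4.617.
-1.42 − 4.617 = -6.037; -1.42 + 4.617 = 3.197.

[-6.037, 3.197]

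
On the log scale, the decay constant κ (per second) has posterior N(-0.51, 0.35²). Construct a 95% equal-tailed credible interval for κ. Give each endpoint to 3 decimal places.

On the log scale the 95% interval is -0.51 ± 1.960 × 0.35 = [-1.1960, 0.1760].
Exponentiate: [e^-1.1960, e^0.1760] = [0.302, 1.192].

[0.302, 1.192]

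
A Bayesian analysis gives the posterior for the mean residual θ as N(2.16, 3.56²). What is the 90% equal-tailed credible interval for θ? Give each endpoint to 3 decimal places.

The posterior is symmetric, so the 90% equal-tailed interval is θ = 2.16 ± z·3.56 with z = 1.645.
Half-width: 1.645 × 3.56 = 5.856.
2.16 − 5.856 = -3.696; 2.16 + 5.856 = 8.016.

[-3.696, 8.016]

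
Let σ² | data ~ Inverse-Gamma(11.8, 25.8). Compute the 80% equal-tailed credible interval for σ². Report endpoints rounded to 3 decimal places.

Inverse-Gamma(11.8, 25.8) quantiles: F⁻¹(0.1) and F⁻¹(0.9).
Equivalently, 1/σ² ~ Gamma(11.8, rate = 25.8); invert its 0.9 and 0.1 quantiles.
Posterior mean ≈ 2.389, SD ≈ 0.763; a Normal approximation gives roughly [1.411, 3.367].
Exact: lower = 1.577; upper = 3.365.

[1.577, 3.365]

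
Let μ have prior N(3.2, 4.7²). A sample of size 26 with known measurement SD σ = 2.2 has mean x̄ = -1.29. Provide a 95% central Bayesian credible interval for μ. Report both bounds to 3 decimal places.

Posterior precision = 1/4.7² + 26/2.2² = 0.0453 + 5.3719 = 5.4172, so posterior SD = 0.4296.
Posterior mean = (3.2/4.7² + 26·-1.29/2.2²) / 5.4172 = -1.2525.
Interval: -1.2525 ± 1.960 × 0.4296 → [-2.095, -0.410].

[-2.095, -0.410]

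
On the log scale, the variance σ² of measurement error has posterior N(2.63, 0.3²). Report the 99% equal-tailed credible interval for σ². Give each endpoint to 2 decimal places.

[6.41, 30.05]

On the log scale the 99% interval is 2.63 ± 2.576 × 0.3 = [1.8573, 3.4027].
Exponentiate: [e^1.8573, e^3.4027] = [6.41, 30.05].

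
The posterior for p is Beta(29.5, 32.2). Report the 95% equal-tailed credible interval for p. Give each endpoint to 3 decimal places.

Posterior: Beta(29.5, 32.2).
Equal-tailed 95% interval: the 0.025 and 0.975 quantiles of Beta(29.5, 32.2).
Posterior mean ≈ 0.478, SD ≈ 0.063; a Normal approximation gives roughly [0.354, 0.602].
Exact: F⁻¹(0.025) = 0.356; F⁻¹(0.975) = 0.602.

[0.356, 0.602]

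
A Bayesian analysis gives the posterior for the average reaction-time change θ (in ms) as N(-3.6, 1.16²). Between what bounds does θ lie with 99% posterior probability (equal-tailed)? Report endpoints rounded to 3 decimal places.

The posterior is symmetric, so the 99% equal-tailed interval is θ = -3.6 ± z·1.16 with z = 2.576.
Half-width: 2.576 × 1.16 = 2.988.
-3.6 − 2.988 = -6.588; -3.6 + 2.988 = -0.612.

[-6.588, -0.612]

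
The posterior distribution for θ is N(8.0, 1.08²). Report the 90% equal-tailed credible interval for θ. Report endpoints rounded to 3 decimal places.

[6.224, 9.776]

The posterior is symmetric, so the 90% equal-tailed interval is θ = 8.0 ± z·1.08 with z = 1.645.
Half-width: 1.645 × 1.08 = 1.776.
8.0 − 1.776 = 6.224; 8.0 + 1.776 = 9.776.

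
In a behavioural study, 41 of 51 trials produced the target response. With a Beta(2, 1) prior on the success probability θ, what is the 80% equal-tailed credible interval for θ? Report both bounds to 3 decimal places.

Posterior: Beta(2+41, 1+10) = Beta(43, 11).
Equal-tailed 80% interval: the 0.1 and 0.9 quantiles of Beta(43, 11).
Posterior mean ≈ 0.796, SD ≈ 0.054; a Normal approximation gives roughly [0.727, 0.866].
Exact: F⁻¹(0.1) = 0.724; F⁻¹(0.9) = 0.863.

[0.724, 0.863]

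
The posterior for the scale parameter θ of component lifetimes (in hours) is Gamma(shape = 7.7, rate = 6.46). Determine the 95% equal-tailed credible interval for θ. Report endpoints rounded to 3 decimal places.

Posterior: Gamma(shape 7.7, rate 6.46).
Equal-tailed 95% interval: Gamma(7.7, 6.46) quantiles at 0.025 and 0.975.
Posterior mean ≈ 1.192, SD ≈ 0.430; a Normal approximation gives roughly [0.350, 2.034].
Exact: lower = 0.505; upper = 2.170.

[0.505, 2.170]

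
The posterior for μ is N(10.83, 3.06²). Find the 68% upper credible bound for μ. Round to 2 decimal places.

12.26

Need U with P(μ ≤ U) = 0.68: U = 10.83 + z_{0.32}·3.06.
z = 0.468; U = 10.83 + 0.468 × 3.06 = 12.26.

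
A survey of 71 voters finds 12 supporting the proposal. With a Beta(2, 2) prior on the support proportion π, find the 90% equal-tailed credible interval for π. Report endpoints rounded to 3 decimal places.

Posterior: Beta(2+12, 2+59) = Beta(14, 61).
Equal-tailed 90% interval: the 0.05 and 0.95 quantiles of Beta(14, 61).
Posterior mean ≈ 0.187, SD ≈ 0.045; a Normal approximation gives roughly [0.113, 0.260].
Exact: F⁻¹(0.05) = 0.118; F⁻¹(0.95) = 0.265.

[0.118, 0.265]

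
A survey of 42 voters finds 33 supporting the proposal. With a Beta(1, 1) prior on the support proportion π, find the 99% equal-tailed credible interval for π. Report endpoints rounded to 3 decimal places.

Posterior: Beta(1+33, 1+9) = Beta(34, 10).
Equal-tailed 99% interval: the 0.005 and 0.995 quantiles of Beta(34, 10).
Posterior mean ≈ 0.773, SD ≈ 0.062; a Normal approximation gives roughly [0.612, 0.934].
Exact: F⁻¹(0.005) = 0.592; F⁻¹(0.995) = 0.908.

[0.592, 0.908]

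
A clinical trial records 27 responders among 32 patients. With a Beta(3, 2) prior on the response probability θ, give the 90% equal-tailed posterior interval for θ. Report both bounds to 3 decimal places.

[0.697, 0.905]

Posterior: Beta(3+27, 2+5) = Beta(30, 7).
Equal-tailed 90% interval: the 0.05 and 0.95 quantiles of Beta(30, 7).
Posterior mean ≈ 0.811, SD ≈ 0.064; a Normal approximation gives roughly [0.706, 0.915].
Exact: F⁻¹(0.05) = 0.697; F⁻¹(0.95) = 0.905.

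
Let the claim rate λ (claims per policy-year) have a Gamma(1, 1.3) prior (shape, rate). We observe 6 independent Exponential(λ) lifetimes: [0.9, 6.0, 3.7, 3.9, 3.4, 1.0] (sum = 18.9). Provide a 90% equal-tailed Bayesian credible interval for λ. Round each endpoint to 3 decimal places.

Posterior: Gamma(1+6, 1.3+18.9) = Gamma(7, 20.2) (shape, rate).
Equal-tailed 90% interval: Gamma(7, 20.2) quantiles at 0.05 and 0.95.
Posterior mean ≈ 0.347, SD ≈ 0.131; a Normal approximation gives roughly [0.131, 0.562].
Exact: lower = 0.163; upper = 0.586.

[0.163, 0.586]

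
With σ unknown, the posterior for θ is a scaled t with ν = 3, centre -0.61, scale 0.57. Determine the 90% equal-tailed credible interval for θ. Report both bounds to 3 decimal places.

[-1.951, 0.731]

The t_3 distribution is symmetric; the 90% interval is -0.61 ± t·0.57 with t_{0.95,3} = 2.353.
Half-width: 2.353 × 0.57 = 1.341.
-0.61 − 1.341 = -1.951; -0.61 + 1.341 = 0.731.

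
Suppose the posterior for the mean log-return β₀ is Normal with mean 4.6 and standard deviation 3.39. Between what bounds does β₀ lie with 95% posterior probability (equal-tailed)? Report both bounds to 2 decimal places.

[-2.04, 11.24]

The posterior is symmetric, so the 95% equal-tailed interval is β₀ = 4.6 ± z·3.39 with z = 1.960.
Half-width: 1.960 × 3.39 = 6.64.
4.6 − 6.64 = -2.04; 4.6 + 6.64 = 11.24.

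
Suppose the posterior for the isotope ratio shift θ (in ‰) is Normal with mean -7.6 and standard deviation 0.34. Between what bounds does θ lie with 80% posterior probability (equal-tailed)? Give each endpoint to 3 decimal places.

[-8.036, -7.164]

The posterior is symmetric, so the 80% equal-tailed interval is θ = -7.6 ± z·0.34 with z = 1.282.
Half-width: 1.282 × 0.34 = 0.436.
-7.6 − 0.436 = -8.036; -7.6 + 0.436 = -7.164.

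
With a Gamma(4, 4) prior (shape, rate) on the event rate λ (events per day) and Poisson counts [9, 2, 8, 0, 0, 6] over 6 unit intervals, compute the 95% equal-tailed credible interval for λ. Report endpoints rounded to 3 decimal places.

Posterior: Gamma(4+25, 4+6) = Gamma(29, 10) (shape, rate).
Equal-tailed 95% interval: Gamma(29, 10) quantiles at 0.025 and 0.975.
Posterior mean ≈ 2.900, SD ≈ 0.539; a Normal approximation gives roughly [1.845, 3.955].
Exact: lower = 1.942; upper = 4.047.

[1.942, 4.047]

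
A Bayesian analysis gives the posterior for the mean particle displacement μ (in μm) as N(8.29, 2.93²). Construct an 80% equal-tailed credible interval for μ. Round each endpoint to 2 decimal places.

The posterior is symmetric, so the 80% equal-tailed interval is μ = 8.29 ± z·2.93 with z = 1.282.
Half-width: 1.282 × 2.93 = 3.75.
8.29 − 3.75 = 4.54; 8.29 + 3.75 = 12.04.

[4.54, 12.04]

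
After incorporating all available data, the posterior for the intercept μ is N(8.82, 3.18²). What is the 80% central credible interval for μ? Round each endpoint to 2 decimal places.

[4.74, 12.90]

The posterior is symmetric, so the 80% equal-tailed interval is μ = 8.82 ± z·3.18 with z = 1.282.
Half-width: 1.282 × 3.18 = 4.08.
8.82 − 4.08 = 4.74; 8.82 + 4.08 = 12.90.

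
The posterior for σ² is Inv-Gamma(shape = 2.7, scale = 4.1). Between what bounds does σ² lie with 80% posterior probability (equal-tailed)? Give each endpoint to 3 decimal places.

[0.836, 4.449]

Inverse-Gamma(2.7, 4.1) quantiles: F⁻¹(0.1) and F⁻¹(0.9).
Equivalently, 1/σ² ~ Gamma(2.7, rate = 4.1); invert its 0.9 and 0.1 quantiles.
Posterior mean ≈ 2.412, SD ≈ 2.883; a Normal approximation gives roughly [-1.282, 6.106].
Exact: lower = 0.836; upper = 4.449.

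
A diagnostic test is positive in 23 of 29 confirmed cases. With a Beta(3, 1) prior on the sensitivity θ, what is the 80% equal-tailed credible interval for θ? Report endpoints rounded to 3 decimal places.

Posterior: Beta(3+23, 1+6) = Beta(26, 7).
Equal-tailed 80% interval: the 0.1 and 0.9 quantiles of Beta(26, 7).
Posterior mean ≈ 0.788, SD ≈ 0.070; a Normal approximation gives roughly [0.698, 0.878].
Exact: F⁻¹(0.1) = 0.694; F⁻¹(0.9) = 0.874.

[0.694, 0.874]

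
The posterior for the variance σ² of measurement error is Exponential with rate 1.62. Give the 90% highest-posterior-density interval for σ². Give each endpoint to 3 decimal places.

[0.000, 1.421]

The exponential density is strictly decreasing on [0, ∞), so the HPD interval is anchored at 0: [0, q] with P(σ² ≤ q) = 0.90.
q = −ln(1 − 0.90) / 1.62 = 2.3026 / 1.62 = 1.421.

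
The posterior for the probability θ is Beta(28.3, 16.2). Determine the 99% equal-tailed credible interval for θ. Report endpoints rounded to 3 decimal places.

Posterior: Beta(28.3, 16.2).
Equal-tailed 99% interval: the 0.005 and 0.995 quantiles of Beta(28.3, 16.2).
Posterior mean ≈ 0.636, SD ≈ 0.071; a Normal approximation gives roughly [0.452, 0.820].
Exact: F⁻¹(0.005) = 0.445; F⁻¹(0.995) = 0.805.

[0.445, 0.805]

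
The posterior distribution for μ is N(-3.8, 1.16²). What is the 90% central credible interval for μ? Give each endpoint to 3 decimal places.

[-5.708, -1.892]

The posterior is symmetric, so the 90% equal-tailed interval is μ = -3.8 ± z·1.16 with z = 1.645.
Half-width: 1.645 × 1.16 = 1.908.
-3.8 − 1.908 = -5.708; -3.8 + 1.908 = -1.892.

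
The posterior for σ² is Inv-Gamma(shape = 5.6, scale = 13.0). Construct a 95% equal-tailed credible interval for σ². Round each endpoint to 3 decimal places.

Inverse-Gamma(5.6, 13.0) quantiles: F⁻¹(0.025) and F⁻¹(0.975).
Equivalently, 1/σ² ~ Gamma(5.6, rate = 13.0); invert its 0.975 and 0.025 quantiles.
Posterior mean ≈ 2.826, SD ≈ 1.489; a Normal approximation gives roughly [-0.093, 5.745].
Exact: lower = 1.171; upper = 6.613.

[1.171, 6.613]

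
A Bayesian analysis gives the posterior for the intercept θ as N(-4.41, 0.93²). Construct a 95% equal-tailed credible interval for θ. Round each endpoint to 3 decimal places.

The posterior is symmetric, so the 95% equal-tailed interval is θ = -4.41 ± z·0.93 with z = 1.960.
Half-width: 1.960 × 0.93 = 1.823.
-4.41 − 1.823 = -6.233; -4.41 + 1.823 = -2.587.

[-6.233, -2.587]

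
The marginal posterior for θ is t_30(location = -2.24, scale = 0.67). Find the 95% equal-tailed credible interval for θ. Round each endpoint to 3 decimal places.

The t_30 distribution is symmetric; the 95% interval is -2.24 ± t·0.67 with t_{0.975,30} = 2.042.
Half-width: 2.042 × 0.67 = 1.368.
-2.24 − 1.368 = -3.608; -2.24 + 1.368 = -0.872.

[-3.608, -0.872]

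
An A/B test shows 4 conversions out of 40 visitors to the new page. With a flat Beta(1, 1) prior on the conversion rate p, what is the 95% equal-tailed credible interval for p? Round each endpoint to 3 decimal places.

[0.041, 0.231]

Posterior: Beta(1+4, 1+36) = Beta(5, 37).
Equal-tailed 95% interval: the 0.025 and 0.975 quantiles of Beta(5, 37).
Posterior mean ≈ 0.119, SD ≈ 0.049; a Normal approximation gives roughly [0.022, 0.216].
Exact: F⁻¹(0.025) = 0.041; F⁻¹(0.975) = 0.231.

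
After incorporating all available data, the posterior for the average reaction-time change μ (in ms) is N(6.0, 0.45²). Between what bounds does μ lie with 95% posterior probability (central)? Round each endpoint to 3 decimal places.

The posterior is symmetric, so the 95% equal-tailed interval is μ = 6.0 ± z·0.45 with z = 1.960.
Half-width: 1.960 × 0.45 = 0.882.
6.0 − 0.882 = 5.118; 6.0 + 0.882 = 6.882.

[5.118, 6.882]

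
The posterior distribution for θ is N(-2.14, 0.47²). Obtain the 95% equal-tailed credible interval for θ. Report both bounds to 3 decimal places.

[-3.061, -1.219]

The posterior is symmetric, so the 95% equal-tailed interval is θ = -2.14 ± z·0.47 with z = 1.960.
Half-width: 1.960 × 0.47 = 0.921.
-2.14 − 0.921 = -3.061; -2.14 + 0.921 = -1.219.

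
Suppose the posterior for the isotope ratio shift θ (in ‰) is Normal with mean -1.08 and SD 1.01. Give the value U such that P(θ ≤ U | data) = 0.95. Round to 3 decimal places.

0.581

Need U with P(θ ≤ U) = 0.95: U = -1.08 + z_{0.05}·1.01.
z = 1.645; U = -1.08 + 1.645 × 1.01 = 0.581.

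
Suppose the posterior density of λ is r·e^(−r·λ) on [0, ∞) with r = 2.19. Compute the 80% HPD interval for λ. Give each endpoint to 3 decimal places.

The exponential density is strictly decreasing on [0, ∞), so the HPD interval is anchored at 0: [0, q] with P(λ ≤ q) = 0.80.
q = −ln(1 − 0.80) / 2.19 = 1.6094 / 2.19 = 0.735.

[0.000, 0.735]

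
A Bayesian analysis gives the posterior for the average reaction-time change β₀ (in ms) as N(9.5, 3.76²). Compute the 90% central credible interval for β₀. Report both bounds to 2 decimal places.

The posterior is symmetric, so the 90% equal-tailed interval is β₀ = 9.5 ± z·3.76 with z = 1.645.
Half-width: 1.645 × 3.76 = 6.18.
9.5 − 6.18 = 3.32; 9.5 + 6.18 = 15.68.

[3.32, 15.68]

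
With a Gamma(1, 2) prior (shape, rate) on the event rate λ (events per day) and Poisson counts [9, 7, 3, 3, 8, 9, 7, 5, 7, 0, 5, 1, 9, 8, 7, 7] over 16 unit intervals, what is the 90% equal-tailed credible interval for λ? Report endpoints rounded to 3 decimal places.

[4.471, 6.259]

Posterior: Gamma(1+95, 2+16) = Gamma(96, 18) (shape, rate).
Equal-tailed 90% interval: Gamma(96, 18) quantiles at 0.05 and 0.95.
Posterior mean ≈ 5.333, SD ≈ 0.544; a Normal approximation gives roughly [4.438, 6.229].
Exact: lower = 4.471; upper = 6.259.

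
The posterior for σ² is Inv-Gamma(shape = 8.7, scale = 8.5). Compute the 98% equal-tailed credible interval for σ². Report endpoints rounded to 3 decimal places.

Inverse-Gamma(8.7, 8.5) quantiles: F⁻¹(0.01) and F⁻¹(0.99).
Equivalently, 1/σ² ~ Gamma(8.7, rate = 8.5); invert its 0.99 and 0.01 quantiles.
Posterior mean ≈ 1.104, SD ≈ 0.426; a Normal approximation gives roughly [0.112, 2.096].
Exact: lower = 0.500; upper = 2.557.

[0.500, 2.557]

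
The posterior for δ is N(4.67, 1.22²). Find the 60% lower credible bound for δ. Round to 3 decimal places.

Need L with P(δ ≥ L) = 0.60: L = 4.67 − z_{0.4}·1.22.
z = 0.253; L = 4.67 − 0.253 × 1.22 = 4.361.

4.361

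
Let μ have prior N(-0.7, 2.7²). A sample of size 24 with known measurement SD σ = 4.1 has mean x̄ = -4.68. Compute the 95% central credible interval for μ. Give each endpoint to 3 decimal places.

Posterior precision = 1/2.7² + 24/4.1² = 0.1372 + 1.4277 = 1.5649, so posterior SD = 0.7994.
Posterior mean = (-0.7/2.7² + 24·-4.68/4.1²) / 1.5649 = -4.3311.
Interval: -4.3311 ± 1.960 × 0.7994 → [-5.898, -2.764].

[-5.898, -2.764]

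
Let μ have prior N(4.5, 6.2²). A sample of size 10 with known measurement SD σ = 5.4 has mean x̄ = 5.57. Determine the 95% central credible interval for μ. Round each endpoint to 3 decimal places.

Posterior precision = 1/6.2² + 10/5.4² = 0.0260 + 0.3429 = 0.3690, so posterior SD = 1.6463.
Posterior mean = (4.5/6.2² + 10·5.57/5.4²) / 0.3690 = 5.4946.
Interval: 5.4946 ± 1.960 × 1.6463 → [2.268, 8.721].

[2.268, 8.721]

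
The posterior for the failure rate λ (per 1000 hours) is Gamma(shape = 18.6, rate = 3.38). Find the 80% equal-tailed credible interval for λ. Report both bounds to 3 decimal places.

[3.944, 7.188]

Posterior: Gamma(shape 18.6, rate 3.38).
Equal-tailed 80% interval: Gamma(18.6, 3.38) quantiles at 0.1 and 0.9.
Posterior mean ≈ 5.503, SD ≈ 1.276; a Normal approximation gives roughly [3.868, 7.138].
Exact: lower = 3.944; upper = 7.188.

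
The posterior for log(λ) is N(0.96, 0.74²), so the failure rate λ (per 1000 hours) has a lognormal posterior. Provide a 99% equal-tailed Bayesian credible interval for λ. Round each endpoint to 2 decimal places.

On the log scale the 99% interval is 0.96 ± 2.576 × 0.74 = [-0.9461, 2.8661].
Exponentiate: [e^-0.9461, e^2.8661] = [0.39, 17.57].

[0.39, 17.57]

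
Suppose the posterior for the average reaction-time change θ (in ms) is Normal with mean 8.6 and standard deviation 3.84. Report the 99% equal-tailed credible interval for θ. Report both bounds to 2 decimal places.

[-1.29, 18.49]

The posterior is symmetric, so the 99% equal-tailed interval is θ = 8.6 ± z·3.84 with z = 2.576.
Half-width: 2.576 × 3.84 = 9.89.
8.6 − 9.89 = -1.29; 8.6 + 9.89 = 18.49.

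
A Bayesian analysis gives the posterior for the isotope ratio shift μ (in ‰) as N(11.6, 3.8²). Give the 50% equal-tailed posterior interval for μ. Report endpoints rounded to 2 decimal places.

[9.04, 14.16]

The posterior is symmetric, so the 50% equal-tailed interval is μ = 11.6 ± z·3.8 with z = 0.674.
Half-width: 0.674 × 3.8 = 2.56.
11.6 − 2.56 = 9.04; 11.6 + 2.56 = 14.16.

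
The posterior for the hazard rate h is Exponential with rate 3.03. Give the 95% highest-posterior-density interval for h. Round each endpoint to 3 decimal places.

The exponential density is strictly decreasing on [0, ∞), so the HPD interval is anchored at 0: [0, q] with P(h ≤ q) = 0.95.
q = −ln(1 − 0.95) / 3.03 = 2.9957 / 3.03 = 0.989.

[0.000, 0.989]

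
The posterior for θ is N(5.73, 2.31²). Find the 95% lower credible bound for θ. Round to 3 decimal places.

1.930

Need L with P(θ ≥ L) = 0.95: L = 5.73 − z_{0.05}·2.31.
z = 1.645; L = 5.73 − 1.645 × 2.31 = 1.930.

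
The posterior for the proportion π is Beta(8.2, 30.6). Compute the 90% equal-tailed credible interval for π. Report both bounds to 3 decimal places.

[0.114, 0.326]

Posterior: Beta(8.2, 30.6).
Equal-tailed 90% interval: the 0.05 and 0.95 quantiles of Beta(8.2, 30.6).
Posterior mean ≈ 0.211, SD ≈ 0.065; a Normal approximation gives roughly [0.105, 0.318].
Exact: F⁻¹(0.05) = 0.114; F⁻¹(0.95) = 0.326.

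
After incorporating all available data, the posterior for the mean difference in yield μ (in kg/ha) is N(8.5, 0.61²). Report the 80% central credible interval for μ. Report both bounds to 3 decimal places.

[7.718, 9.282]

The posterior is symmetric, so the 80% equal-tailed interval is μ = 8.5 ± z·0.61 with z = 1.282.
Half-width: 1.282 × 0.61 = 0.782.
8.5 − 0.782 = 7.718; 8.5 + 0.782 = 9.282.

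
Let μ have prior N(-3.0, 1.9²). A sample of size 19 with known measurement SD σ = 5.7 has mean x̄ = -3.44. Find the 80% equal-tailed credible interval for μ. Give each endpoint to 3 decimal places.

Posterior precision = 1/1.9² + 19/5.7² = 0.2770 + 0.5848 = 0.8618, so posterior SD = 1.0772.
Posterior mean = (-3.0/1.9² + 19·-3.44/5.7²) / 0.8618 = -3.2986.
Interval: -3.2986 ± 1.282 × 1.0772 → [-4.679, -1.918].

[-4.679, -1.918]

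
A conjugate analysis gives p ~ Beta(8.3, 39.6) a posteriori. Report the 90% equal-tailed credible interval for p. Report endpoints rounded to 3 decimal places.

Posterior: Beta(8.3, 39.6).
Equal-tailed 90% interval: the 0.05 and 0.95 quantiles of Beta(8.3, 39.6).
Posterior mean ≈ 0.173, SD ≈ 0.054; a Normal approximation gives roughly [0.084, 0.262].
Exact: F⁻¹(0.05) = 0.093; F⁻¹(0.95) = 0.270.

[0.093, 0.270]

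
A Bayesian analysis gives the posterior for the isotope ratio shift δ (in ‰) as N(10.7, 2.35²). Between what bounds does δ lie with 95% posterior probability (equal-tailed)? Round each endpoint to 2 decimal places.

[6.09, 15.31]

The posterior is symmetric, so the 95% equal-tailed interval is δ = 10.7 ± z·2.35 with z = 1.960.
Half-width: 1.960 × 2.35 = 4.61.
10.7 − 4.61 = 6.09; 10.7 + 4.61 = 15.31.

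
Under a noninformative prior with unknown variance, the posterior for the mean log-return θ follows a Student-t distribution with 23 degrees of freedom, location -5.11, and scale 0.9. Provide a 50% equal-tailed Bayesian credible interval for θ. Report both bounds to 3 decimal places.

The t_23 distribution is symmetric; the 50% interval is -5.11 ± t·0.9 with t_{0.75,23} = 0.685.
Half-width: 0.685 × 0.9 = 0.617.
-5.11 − 0.617 = -5.727; -5.11 + 0.617 = -4.493.

[-5.727, -4.493]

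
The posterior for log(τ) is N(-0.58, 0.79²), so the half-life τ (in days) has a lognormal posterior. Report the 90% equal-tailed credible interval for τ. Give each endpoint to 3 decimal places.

On the log scale the 90% interval is -0.58 ± 1.645 × 0.79 = [-1.8794, 0.7194].
Exponentiate: [e^-1.8794, e^0.7194] = [0.153, 2.053].

[0.153, 2.053]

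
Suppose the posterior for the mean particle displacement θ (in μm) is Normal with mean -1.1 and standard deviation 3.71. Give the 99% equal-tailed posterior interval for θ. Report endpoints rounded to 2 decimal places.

[-10.66, 8.46]

The posterior is symmetric, so the 99% equal-tailed interval is θ = -1.1 ± z·3.71 with z = 2.576.
Half-width: 2.576 × 3.71 = 9.56.
-1.1 − 9.56 = -10.66; -1.1 + 9.56 = 8.46.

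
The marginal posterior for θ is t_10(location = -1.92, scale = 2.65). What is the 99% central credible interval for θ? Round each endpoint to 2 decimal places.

[-10.32, 6.48]

The t_10 distribution is symmetric; the 99% interval is -1.92 ± t·2.65 with t_{0.995,10} = 3.169.
Half-width: 3.169 × 2.65 = 8.40.
-1.92 − 8.40 = -10.32; -1.92 + 8.40 = 6.48.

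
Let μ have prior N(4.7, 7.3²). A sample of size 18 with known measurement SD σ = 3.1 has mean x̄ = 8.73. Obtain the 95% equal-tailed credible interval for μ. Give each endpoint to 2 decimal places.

[7.27, 10.12]

Posterior precision = 1/7.3² + 18/3.1² = 0.0188 + 1.8730 = 1.8918, so posterior SD = 0.7270.
Posterior mean = (4.7/7.3² + 18·8.73/3.1²) / 1.8918 = 8.6900.
Interval: 8.6900 ± 1.960 × 0.7270 → [7.27, 10.12].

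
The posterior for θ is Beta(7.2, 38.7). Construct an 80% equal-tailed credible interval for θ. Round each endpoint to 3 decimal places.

Posterior: Beta(7.2, 38.7).
Equal-tailed 80% interval: the 0.1 and 0.9 quantiles of Beta(7.2, 38.7).
Posterior mean ≈ 0.157, SD ≈ 0.053; a Normal approximation gives roughly [0.089, 0.225].
Exact: F⁻¹(0.1) = 0.092; F⁻¹(0.9) = 0.228.

[0.092, 0.228]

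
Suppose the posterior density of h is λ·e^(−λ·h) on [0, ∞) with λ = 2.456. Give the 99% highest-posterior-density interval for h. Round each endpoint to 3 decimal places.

[0.000, 1.875]

The exponential density is strictly decreasing on [0, ∞), so the HPD interval is anchored at 0: [0, q] with P(h ≤ q) = 0.99.
q = −ln(1 − 0.99) / 2.456 = 4.6052 / 2.456 = 1.875.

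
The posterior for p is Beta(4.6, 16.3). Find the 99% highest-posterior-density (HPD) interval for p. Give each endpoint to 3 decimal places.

[0.038, 0.466]

The posterior is unimodal and skewed, so the HPD interval has equal density at both endpoints and is the shortest 99% interval.
Solving f(0.038) = f(0.466) with F(0.466) − F(0.038) = 0.99 gives [0.038, 0.466].
For comparison, the equal-tailed interval is [0.049, 0.486]; the HPD is narrower and shifted toward the mode.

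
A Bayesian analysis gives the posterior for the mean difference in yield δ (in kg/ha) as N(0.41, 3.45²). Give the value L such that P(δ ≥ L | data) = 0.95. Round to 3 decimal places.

Need L with P(δ ≥ L) = 0.95: L = 0.41 − z_{0.05}·3.45.
z = 1.645; L = 0.41 − 1.645 × 3.45 = -5.265.

-5.265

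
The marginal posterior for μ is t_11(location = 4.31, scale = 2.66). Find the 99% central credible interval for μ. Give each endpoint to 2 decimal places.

The t_11 distribution is symmetric; the 99% interval is 4.31 ± t·2.66 with t_{0.995,11} = 3.106.
Half-width: 3.106 × 2.66 = 8.26.
4.31 − 8.26 = -3.95; 4.31 + 8.26 = 12.57.

[-3.95, 12.57]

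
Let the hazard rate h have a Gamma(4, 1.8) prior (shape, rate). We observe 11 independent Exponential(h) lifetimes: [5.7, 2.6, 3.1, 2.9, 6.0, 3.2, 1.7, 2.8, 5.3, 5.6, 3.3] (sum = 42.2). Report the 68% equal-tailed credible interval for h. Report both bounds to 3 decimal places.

[0.254, 0.427]

Posterior: Gamma(4+11, 1.8+42.2) = Gamma(15, 44.0) (shape, rate).
Equal-tailed 68% interval: Gamma(15, 44.0) quantiles at 0.16 and 0.84.
Posterior mean ≈ 0.341, SD ≈ 0.088; a Normal approximation gives roughly [0.253, 0.428].
Exact: lower = 0.254; upper = 0.427.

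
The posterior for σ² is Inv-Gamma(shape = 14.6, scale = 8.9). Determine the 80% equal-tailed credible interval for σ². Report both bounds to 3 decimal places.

[0.453, 0.893]

Inverse-Gamma(14.6, 8.9) quantiles: F⁻¹(0.1) and F⁻¹(0.9).
Equivalently, 1/σ² ~ Gamma(14.6, rate = 8.9); invert its 0.9 and 0.1 quantiles.
Posterior mean ≈ 0.654, SD ≈ 0.184; a Normal approximation gives roughly [0.418, 0.891].
Exact: lower = 0.453; upper = 0.893.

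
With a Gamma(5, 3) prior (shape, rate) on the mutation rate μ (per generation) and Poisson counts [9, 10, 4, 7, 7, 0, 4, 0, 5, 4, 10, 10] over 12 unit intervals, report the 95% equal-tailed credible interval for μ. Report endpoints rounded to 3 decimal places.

Posterior: Gamma(5+70, 3+12) = Gamma(75, 15) (shape, rate).
Equal-tailed 95% interval: Gamma(75, 15) quantiles at 0.025 and 0.975.
Posterior mean ≈ 5.000, SD ≈ 0.577; a Normal approximation gives roughly [3.868, 6.132].
Exact: lower = 3.933; upper = 6.193.

[3.933, 6.193]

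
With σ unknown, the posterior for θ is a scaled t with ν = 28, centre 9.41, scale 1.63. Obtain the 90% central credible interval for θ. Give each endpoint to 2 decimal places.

[6.64, 12.18]

The t_28 distribution is symmetric; the 90% interval is 9.41 ± t·1.63 with t_{0.95,28} = 1.701.
Half-width: 1.701 × 1.63 = 2.77.
9.41 − 2.77 = 6.64; 9.41 + 2.77 = 12.18.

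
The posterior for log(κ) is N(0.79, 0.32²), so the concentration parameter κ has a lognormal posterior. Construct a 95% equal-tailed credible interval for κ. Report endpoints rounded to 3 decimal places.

[1.177, 4.126]

On the log scale the 95% interval is 0.79 ± 1.960 × 0.32 = [0.1628, 1.4172].
Exponentiate: [e^0.1628, e^1.4172] = [1.177, 4.126].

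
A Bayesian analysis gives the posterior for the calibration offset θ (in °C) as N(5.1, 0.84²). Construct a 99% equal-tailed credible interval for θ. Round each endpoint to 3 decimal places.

The posterior is symmetric, so the 99% equal-tailed interval is θ = 5.1 ± z·0.84 with z = 2.576.
Half-width: 2.576 × 0.84 = 2.164.
5.1 − 2.164 = 2.936; 5.1 + 2.164 = 7.264.

[2.936, 7.264]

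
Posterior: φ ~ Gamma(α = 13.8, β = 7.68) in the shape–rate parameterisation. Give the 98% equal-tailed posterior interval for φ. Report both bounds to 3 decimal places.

Posterior: Gamma(shape 13.8, rate 7.68).
Equal-tailed 98% interval: Gamma(13.8, 7.68) quantiles at 0.01 and 0.99.
Posterior mean ≈ 1.797, SD ≈ 0.484; a Normal approximation gives roughly [0.672, 2.922].
Exact: lower = 0.865; upper = 3.109.

[0.865, 3.109]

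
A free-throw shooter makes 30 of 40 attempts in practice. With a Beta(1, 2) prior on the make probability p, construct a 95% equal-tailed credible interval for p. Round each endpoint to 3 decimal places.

[0.580, 0.843]

Posterior: Beta(1+30, 2+10) = Beta(31, 12).
Equal-tailed 95% interval: the 0.025 and 0.975 quantiles of Beta(31, 12).
Posterior mean ≈ 0.721, SD ≈ 0.068; a Normal approximation gives roughly [0.588, 0.853].
Exact: F⁻¹(0.025) = 0.580; F⁻¹(0.975) = 0.843.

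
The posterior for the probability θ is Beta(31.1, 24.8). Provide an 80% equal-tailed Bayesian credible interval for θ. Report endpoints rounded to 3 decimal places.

Posterior: Beta(31.1, 24.8).
Equal-tailed 80% interval: the 0.1 and 0.9 quantiles of Beta(31.1, 24.8).
Posterior mean ≈ 0.556, SD ≈ 0.066; a Normal approximation gives roughly [0.472, 0.641].
Exact: F⁻¹(0.1) = 0.471; F⁻¹(0.9) = 0.641.

[0.471, 0.641]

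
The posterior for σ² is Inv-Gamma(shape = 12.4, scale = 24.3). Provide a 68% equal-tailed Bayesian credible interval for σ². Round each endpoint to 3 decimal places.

Inverse-Gamma(12.4, 24.3) quantiles: F⁻¹(0.16) and F⁻¹(0.84).
Equivalently, 1/σ² ~ Gamma(12.4, rate = 24.3); invert its 0.84 and 0.16 quantiles.
Posterior mean ≈ 2.132, SD ≈ 0.661; a Normal approximation gives roughly [1.474, 2.789].
Exact: lower = 1.533; upper = 2.717.

[1.533, 2.717]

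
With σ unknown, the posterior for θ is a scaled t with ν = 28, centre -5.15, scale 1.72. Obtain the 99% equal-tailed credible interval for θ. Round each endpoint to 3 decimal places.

The t_28 distribution is symmetric; the 99% interval is -5.15 ± t·1.72 with t_{0.995,28} = 2.763.
Half-width: 2.763 × 1.72 = 4.753.
-5.15 − 4.753 = -9.903; -5.15 + 4.753 = -0.397.

[-9.903, -0.397]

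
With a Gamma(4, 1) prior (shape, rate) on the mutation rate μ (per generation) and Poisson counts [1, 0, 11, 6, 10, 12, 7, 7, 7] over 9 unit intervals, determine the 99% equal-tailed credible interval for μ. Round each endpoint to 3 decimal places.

[4.611, 8.764]

Posterior: Gamma(4+61, 1+9) = Gamma(65, 10) (shape, rate).
Equal-tailed 99% interval: Gamma(65, 10) quantiles at 0.005 and 0.995.
Posterior mean ≈ 6.500, SD ≈ 0.806; a Normal approximation gives roughly [4.423, 8.577].
Exact: lower = 4.611; upper = 8.764.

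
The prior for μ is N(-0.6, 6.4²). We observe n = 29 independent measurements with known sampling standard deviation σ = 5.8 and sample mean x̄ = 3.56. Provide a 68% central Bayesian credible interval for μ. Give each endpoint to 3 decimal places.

[2.389, 4.502]

Posterior precision = 1/6.4² + 29/5.8² = 0.0244 + 0.8621 = 0.8865, so posterior SD = 1.0621.
Posterior mean = (-0.6/6.4² + 29·3.56/5.8²) / 0.8865 = 3.4454.
Interval: 3.4454 ± 0.994 × 1.0621 → [2.389, 4.502].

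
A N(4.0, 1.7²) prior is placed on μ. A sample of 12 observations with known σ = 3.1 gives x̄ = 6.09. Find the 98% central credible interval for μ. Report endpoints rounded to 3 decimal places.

[3.794, 7.479]

Posterior precision = 1/1.7² + 12/3.1² = 0.3460 + 1.2487 = 1.5947, so posterior SD = 0.7919.
Posterior mean = (4.0/1.7² + 12·6.09/3.1²) / 1.5947 = 5.6365.
Interval: 5.6365 ± 2.326 × 0.7919 → [3.794, 7.479].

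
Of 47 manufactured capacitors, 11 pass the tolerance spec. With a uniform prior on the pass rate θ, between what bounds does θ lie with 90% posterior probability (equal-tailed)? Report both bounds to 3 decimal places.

Posterior: Beta(1+11, 1+36) = Beta(12, 37).
Equal-tailed 90% interval: the 0.05 and 0.95 quantiles of Beta(12, 37).
Posterior mean ≈ 0.245, SD ≈ 0.061; a Normal approximation gives roughly [0.145, 0.345].
Exact: F⁻¹(0.05) = 0.151; F⁻¹(0.95) = 0.351.

[0.151, 0.351]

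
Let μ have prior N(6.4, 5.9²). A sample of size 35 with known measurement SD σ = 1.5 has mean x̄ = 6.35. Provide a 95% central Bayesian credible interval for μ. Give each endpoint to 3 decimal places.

Posterior precision = 1/5.9² + 35/1.5² = 0.0287 + 15.5556 = 15.5843, so posterior SD = 0.2533.
Posterior mean = (6.4/5.9² + 35·6.35/1.5²) / 15.5843 = 6.3501.
Interval: 6.3501 ± 1.960 × 0.2533 → [5.854, 6.847].

[5.854, 6.847]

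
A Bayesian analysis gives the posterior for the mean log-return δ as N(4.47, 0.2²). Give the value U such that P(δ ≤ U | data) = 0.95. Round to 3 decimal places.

Need U with P(δ ≤ U) = 0.95: U = 4.47 + z_{0.05}·0.2.
z = 1.645; U = 4.47 + 1.645 × 0.2 = 4.799.

4.799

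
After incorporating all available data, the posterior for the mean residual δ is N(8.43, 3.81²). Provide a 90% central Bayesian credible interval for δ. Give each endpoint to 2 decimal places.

The posterior is symmetric, so the 90% equal-tailed interval is δ = 8.43 ± z·3.81 with z = 1.645.
Half-width: 1.645 × 3.81 = 6.27.
8.43 − 6.27 = 2.16; 8.43 + 6.27 = 14.70.

[2.16, 14.70]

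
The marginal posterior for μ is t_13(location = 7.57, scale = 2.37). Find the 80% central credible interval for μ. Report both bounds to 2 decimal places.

[4.37, 10.77]

The t_13 distribution is symmetric; the 80% interval is 7.57 ± t·2.37 with t_{0.9,13} = 1.350.
Half-width: 1.350 × 2.37 = 3.20.
7.57 − 3.20 = 4.37; 7.57 + 3.20 = 10.77.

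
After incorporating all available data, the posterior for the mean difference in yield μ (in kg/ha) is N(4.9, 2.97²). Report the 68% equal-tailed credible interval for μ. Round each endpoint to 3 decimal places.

The posterior is symmetric, so the 68% equal-tailed interval is μ = 4.9 ± z·2.97 with z = 0.994.
Half-width: 0.994 × 2.97 = 2.954.
4.9 − 2.954 = 1.946; 4.9 + 2.954 = 7.854.

[1.946, 7.854]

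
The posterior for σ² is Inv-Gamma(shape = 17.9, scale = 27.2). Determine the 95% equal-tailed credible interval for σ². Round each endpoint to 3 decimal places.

[1.004, 2.568]

Inverse-Gamma(17.9, 27.2) quantiles: F⁻¹(0.025) and F⁻¹(0.975).
Equivalently, 1/σ² ~ Gamma(17.9, rate = 27.2); invert its 0.975 and 0.025 quantiles.
Posterior mean ≈ 1.609, SD ≈ 0.404; a Normal approximation gives roughly [0.818, 2.401].
Exact: lower = 1.004; upper = 2.568.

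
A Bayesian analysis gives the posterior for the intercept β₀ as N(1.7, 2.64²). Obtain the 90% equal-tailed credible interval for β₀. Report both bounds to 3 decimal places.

The posterior is symmetric, so the 90% equal-tailed interval is β₀ = 1.7 ± z·2.64 with z = 1.645.
Half-width: 1.645 × 2.64 = 4.342.
1.7 − 4.342 = -2.642; 1.7 + 4.342 = 6.042.

[-2.642, 6.042]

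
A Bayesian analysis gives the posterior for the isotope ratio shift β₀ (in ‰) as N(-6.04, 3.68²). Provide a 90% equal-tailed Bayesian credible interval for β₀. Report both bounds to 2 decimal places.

[-12.09, 0.01]

The posterior is symmetric, so the 90% equal-tailed interval is β₀ = -6.04 ± z·3.68 with z = 1.645.
Half-width: 1.645 × 3.68 = 6.05.
-6.04 − 6.05 = -12.09; -6.04 + 6.05 = 0.01.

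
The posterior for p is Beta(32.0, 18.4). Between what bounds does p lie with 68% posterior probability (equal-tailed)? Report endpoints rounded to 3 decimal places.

Posterior: Beta(32.0, 18.4).
Equal-tailed 68% interval: the 0.16 and 0.84 quantiles of Beta(32.0, 18.4).
Posterior mean ≈ 0.635, SD ≈ 0.067; a Normal approximation gives roughly [0.568, 0.702].
Exact: F⁻¹(0.16) = 0.568; F⁻¹(0.84) = 0.702.

[0.568, 0.702]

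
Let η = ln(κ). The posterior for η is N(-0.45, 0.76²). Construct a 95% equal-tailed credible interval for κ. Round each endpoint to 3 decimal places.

On the log scale the 95% interval is -0.45 ± 1.960 × 0.76 = [-1.9396, 1.0396].
Exponentiate: [e^-1.9396, e^1.0396] = [0.144, 2.828].

[0.144, 2.828]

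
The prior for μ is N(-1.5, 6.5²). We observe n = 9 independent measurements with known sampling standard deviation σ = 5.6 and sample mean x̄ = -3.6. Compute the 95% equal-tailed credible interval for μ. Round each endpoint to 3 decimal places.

Posterior precision = 1/6.5² + 9/5.6² = 0.0237 + 0.2870 = 0.3107, so posterior SD = 1.7941.
Posterior mean = (-1.5/6.5² + 9·-3.6/5.6²) / 0.3107 = -3.4400.
Interval: -3.4400 ± 1.960 × 1.7941 → [-6.956, 0.076].

[-6.956, 0.076]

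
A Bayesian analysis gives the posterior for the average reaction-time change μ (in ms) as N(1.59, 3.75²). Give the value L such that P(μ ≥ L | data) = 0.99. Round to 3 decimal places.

-7.134

Need L with P(μ ≥ L) = 0.99: L = 1.59 − z_{0.01}·3.75.
z = 2.326; L = 1.59 − 2.326 × 3.75 = -7.134.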